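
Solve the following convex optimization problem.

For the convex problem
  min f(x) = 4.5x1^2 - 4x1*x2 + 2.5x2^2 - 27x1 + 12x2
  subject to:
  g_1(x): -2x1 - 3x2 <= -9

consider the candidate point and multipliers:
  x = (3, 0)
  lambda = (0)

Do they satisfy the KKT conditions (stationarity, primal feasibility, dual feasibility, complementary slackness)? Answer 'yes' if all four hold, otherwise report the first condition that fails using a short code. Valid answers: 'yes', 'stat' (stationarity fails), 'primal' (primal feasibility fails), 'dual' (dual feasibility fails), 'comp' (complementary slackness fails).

Gradient of f: grad f(x) = Q x + c = (0, 0)
Constraint values g_i(x) = a_i^T x - b_i:
  g_1((3, 0)) = 3
Stationarity residual: grad f(x) + sum_i lambda_i a_i = (0, 0)
  -> stationarity OK
Primal feasibility (all g_i <= 0): FAILS
Dual feasibility (all lambda_i >= 0): OK
Complementary slackness (lambda_i * g_i(x) = 0 for all i): OK

Verdict: the first failing condition is primal_feasibility -> primal.

primal


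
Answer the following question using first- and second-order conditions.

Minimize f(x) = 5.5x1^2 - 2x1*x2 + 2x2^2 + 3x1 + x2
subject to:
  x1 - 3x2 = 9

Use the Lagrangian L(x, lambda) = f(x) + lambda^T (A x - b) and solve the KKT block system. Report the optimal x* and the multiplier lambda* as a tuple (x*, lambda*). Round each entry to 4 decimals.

Form the Lagrangian:
  L(x, lambda) = (1/2) x^T Q x + c^T x + lambda^T (A x - b)
Stationarity (grad_x L = 0): Q x + c + A^T lambda = 0.
Primal feasibility: A x = b.

This gives the KKT block system:
  [ Q   A^T ] [ x     ]   [-c ]
  [ A    0  ] [ lambda ] = [ b ]

Solving the linear system:
  x*      = (-0.5275, -3.1758)
  lambda* = (-3.5495)
  f(x*)   = 13.5934

x* = (-0.5275, -3.1758), lambda* = (-3.5495)


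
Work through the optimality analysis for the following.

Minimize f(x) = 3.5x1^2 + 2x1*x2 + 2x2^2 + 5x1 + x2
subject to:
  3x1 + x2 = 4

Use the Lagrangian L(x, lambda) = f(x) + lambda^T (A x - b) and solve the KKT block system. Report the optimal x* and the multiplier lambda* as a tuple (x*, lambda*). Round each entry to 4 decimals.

Form the Lagrangian:
  L(x, lambda) = (1/2) x^T Q x + c^T x + lambda^T (A x - b)
Stationarity (grad_x L = 0): Q x + c + A^T lambda = 0.
Primal feasibility: A x = b.

This gives the KKT block system:
  [ Q   A^T ] [ x     ]   [-c ]
  [ A    0  ] [ lambda ] = [ b ]

Solving the linear system:
  x*      = (1.2258, 0.3226)
  lambda* = (-4.7419)
  f(x*)   = 12.7097

x* = (1.2258, 0.3226), lambda* = (-4.7419)


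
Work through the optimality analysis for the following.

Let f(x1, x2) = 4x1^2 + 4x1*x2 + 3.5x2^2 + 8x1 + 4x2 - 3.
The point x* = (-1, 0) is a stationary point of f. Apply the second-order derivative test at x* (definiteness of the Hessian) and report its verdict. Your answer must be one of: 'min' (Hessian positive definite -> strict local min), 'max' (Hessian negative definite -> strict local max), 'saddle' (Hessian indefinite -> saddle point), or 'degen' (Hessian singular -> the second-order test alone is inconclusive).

Compute the Hessian H = grad^2 f:
  H = [[8, 4], [4, 7]]
Verify stationarity: grad f(x*) = H x* + g = (0, 0).
Eigenvalues of H: 3.4689, 11.5311.
Both eigenvalues > 0, so H is positive definite -> x* is a strict local min.

min


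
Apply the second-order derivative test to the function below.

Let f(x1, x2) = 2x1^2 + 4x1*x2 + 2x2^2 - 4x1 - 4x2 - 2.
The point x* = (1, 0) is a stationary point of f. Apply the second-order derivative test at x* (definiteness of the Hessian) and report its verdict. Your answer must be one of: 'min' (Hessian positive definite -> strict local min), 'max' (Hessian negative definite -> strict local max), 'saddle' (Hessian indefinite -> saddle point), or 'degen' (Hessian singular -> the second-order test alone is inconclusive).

Compute the Hessian H = grad^2 f:
  H = [[4, 4], [4, 4]]
Verify stationarity: grad f(x*) = H x* + g = (0, 0).
Eigenvalues of H: 0, 8.
H has a zero eigenvalue (singular; positive semidefinite but not definite), so H is neither positive definite, negative definite, nor indefinite. The second-order test alone is inconclusive -> degen.
(Indeed, f is constant along the null direction of H through x*, so x* is not a strict local extremum.)

degen


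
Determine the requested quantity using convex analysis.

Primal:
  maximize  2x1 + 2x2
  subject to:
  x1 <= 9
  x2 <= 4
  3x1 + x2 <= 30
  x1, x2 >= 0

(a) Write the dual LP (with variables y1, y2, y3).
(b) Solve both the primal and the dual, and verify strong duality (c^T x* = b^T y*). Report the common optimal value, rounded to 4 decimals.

The standard primal-dual pair for 'max c^T x s.t. A x <= b, x >= 0' is:
  Dual:  min b^T y  s.t.  A^T y >= c,  y >= 0.

So the dual LP is:
  minimize  9y1 + 4y2 + 30y3
  subject to:
    y1 + 3y3 >= 2
    y2 + y3 >= 2
    y1, y2, y3 >= 0

Solving the primal: x* = (8.6667, 4).
  primal value c^T x* = 25.3333.
Solving the dual: y* = (0, 1.3333, 0.6667).
  dual value b^T y* = 25.3333.
Strong duality: c^T x* = b^T y*. Confirmed.

25.3333


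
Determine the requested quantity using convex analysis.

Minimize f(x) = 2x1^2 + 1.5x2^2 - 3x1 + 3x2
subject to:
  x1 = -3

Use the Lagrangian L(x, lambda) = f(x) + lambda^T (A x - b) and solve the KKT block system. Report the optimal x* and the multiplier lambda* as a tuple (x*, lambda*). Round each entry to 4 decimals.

Form the Lagrangian:
  L(x, lambda) = (1/2) x^T Q x + c^T x + lambda^T (A x - b)
Stationarity (grad_x L = 0): Q x + c + A^T lambda = 0.
Primal feasibility: A x = b.

This gives the KKT block system:
  [ Q   A^T ] [ x     ]   [-c ]
  [ A    0  ] [ lambda ] = [ b ]

Solving the linear system:
  x*      = (-3, -1)
  lambda* = (15)
  f(x*)   = 25.5

x* = (-3, -1), lambda* = (15)


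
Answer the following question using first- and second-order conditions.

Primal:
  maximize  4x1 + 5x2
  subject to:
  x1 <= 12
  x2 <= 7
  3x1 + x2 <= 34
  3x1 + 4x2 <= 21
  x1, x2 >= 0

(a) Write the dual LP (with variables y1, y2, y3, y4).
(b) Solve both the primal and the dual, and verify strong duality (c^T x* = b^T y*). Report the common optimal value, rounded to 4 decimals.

The standard primal-dual pair for 'max c^T x s.t. A x <= b, x >= 0' is:
  Dual:  min b^T y  s.t.  A^T y >= c,  y >= 0.

So the dual LP is:
  minimize  12y1 + 7y2 + 34y3 + 21y4
  subject to:
    y1 + 3y3 + 3y4 >= 4
    y2 + y3 + 4y4 >= 5
    y1, y2, y3, y4 >= 0

Solving the primal: x* = (7, 0).
  primal value c^T x* = 28.
Solving the dual: y* = (0, 0, 0, 1.3333).
  dual value b^T y* = 28.
Strong duality: c^T x* = b^T y*. Confirmed.

28


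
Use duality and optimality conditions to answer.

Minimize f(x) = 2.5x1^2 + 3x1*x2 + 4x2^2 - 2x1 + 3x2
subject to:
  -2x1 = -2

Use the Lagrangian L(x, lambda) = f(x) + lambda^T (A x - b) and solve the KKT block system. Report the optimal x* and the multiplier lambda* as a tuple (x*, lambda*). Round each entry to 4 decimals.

Form the Lagrangian:
  L(x, lambda) = (1/2) x^T Q x + c^T x + lambda^T (A x - b)
Stationarity (grad_x L = 0): Q x + c + A^T lambda = 0.
Primal feasibility: A x = b.

This gives the KKT block system:
  [ Q   A^T ] [ x     ]   [-c ]
  [ A    0  ] [ lambda ] = [ b ]

Solving the linear system:
  x*      = (1, -0.75)
  lambda* = (0.375)
  f(x*)   = -1.75

x* = (1, -0.75), lambda* = (0.375)


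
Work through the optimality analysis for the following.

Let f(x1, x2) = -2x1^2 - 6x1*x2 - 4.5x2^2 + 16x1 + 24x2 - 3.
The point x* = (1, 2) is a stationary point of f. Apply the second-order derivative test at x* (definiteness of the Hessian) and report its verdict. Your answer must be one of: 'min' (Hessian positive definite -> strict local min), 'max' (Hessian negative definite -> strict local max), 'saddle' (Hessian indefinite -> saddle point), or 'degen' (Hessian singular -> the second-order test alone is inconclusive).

Compute the Hessian H = grad^2 f:
  H = [[-4, -6], [-6, -9]]
Verify stationarity: grad f(x*) = H x* + g = (0, 0).
Eigenvalues of H: -13, 0.
H has a zero eigenvalue (singular; negative semidefinite but not definite), so H is neither positive definite, negative definite, nor indefinite. The second-order test alone is inconclusive -> degen.
(Indeed, f is constant along the null direction of H through x*, so x* is not a strict local extremum.)

degen


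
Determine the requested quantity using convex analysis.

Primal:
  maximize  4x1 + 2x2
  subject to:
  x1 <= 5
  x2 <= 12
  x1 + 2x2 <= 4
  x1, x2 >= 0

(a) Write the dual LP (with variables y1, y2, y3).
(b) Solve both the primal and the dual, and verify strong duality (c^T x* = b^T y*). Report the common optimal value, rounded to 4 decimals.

The standard primal-dual pair for 'max c^T x s.t. A x <= b, x >= 0' is:
  Dual:  min b^T y  s.t.  A^T y >= c,  y >= 0.

So the dual LP is:
  minimize  5y1 + 12y2 + 4y3
  subject to:
    y1 + y3 >= 4
    y2 + 2y3 >= 2
    y1, y2, y3 >= 0

Solving the primal: x* = (4, 0).
  primal value c^T x* = 16.
Solving the dual: y* = (0, 0, 4).
  dual value b^T y* = 16.
Strong duality: c^T x* = b^T y*. Confirmed.

16


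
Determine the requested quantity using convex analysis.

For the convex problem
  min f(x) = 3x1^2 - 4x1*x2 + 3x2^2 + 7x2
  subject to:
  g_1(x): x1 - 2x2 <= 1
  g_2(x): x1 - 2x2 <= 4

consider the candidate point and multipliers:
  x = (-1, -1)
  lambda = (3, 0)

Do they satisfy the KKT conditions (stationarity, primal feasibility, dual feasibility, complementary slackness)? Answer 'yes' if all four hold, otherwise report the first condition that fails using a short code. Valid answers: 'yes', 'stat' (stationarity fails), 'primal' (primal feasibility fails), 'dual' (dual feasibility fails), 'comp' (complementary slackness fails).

Gradient of f: grad f(x) = Q x + c = (-2, 5)
Constraint values g_i(x) = a_i^T x - b_i:
  g_1((-1, -1)) = 0
  g_2((-1, -1)) = -3
Stationarity residual: grad f(x) + sum_i lambda_i a_i = (1, -1)
  -> stationarity FAILS
Primal feasibility (all g_i <= 0): OK
Dual feasibility (all lambda_i >= 0): OK
Complementary slackness (lambda_i * g_i(x) = 0 for all i): OK

Verdict: the first failing condition is stationarity -> stat.

stat


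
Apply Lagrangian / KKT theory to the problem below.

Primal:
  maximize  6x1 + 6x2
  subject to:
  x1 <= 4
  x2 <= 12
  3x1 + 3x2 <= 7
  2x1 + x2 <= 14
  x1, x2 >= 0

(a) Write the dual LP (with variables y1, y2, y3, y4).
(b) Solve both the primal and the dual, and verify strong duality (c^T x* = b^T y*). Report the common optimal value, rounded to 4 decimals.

The standard primal-dual pair for 'max c^T x s.t. A x <= b, x >= 0' is:
  Dual:  min b^T y  s.t.  A^T y >= c,  y >= 0.

So the dual LP is:
  minimize  4y1 + 12y2 + 7y3 + 14y4
  subject to:
    y1 + 3y3 + 2y4 >= 6
    y2 + 3y3 + y4 >= 6
    y1, y2, y3, y4 >= 0

Solving the primal: x* = (2.3333, 0).
  primal value c^T x* = 14.
Solving the dual: y* = (0, 0, 2, 0).
  dual value b^T y* = 14.
Strong duality: c^T x* = b^T y*. Confirmed.

14


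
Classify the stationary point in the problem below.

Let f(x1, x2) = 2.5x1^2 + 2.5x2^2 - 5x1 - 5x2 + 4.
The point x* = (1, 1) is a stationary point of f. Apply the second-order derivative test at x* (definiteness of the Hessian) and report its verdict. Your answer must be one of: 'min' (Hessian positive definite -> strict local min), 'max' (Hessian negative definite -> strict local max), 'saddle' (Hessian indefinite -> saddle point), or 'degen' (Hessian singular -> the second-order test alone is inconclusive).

Compute the Hessian H = grad^2 f:
  H = [[5, 0], [0, 5]]
Verify stationarity: grad f(x*) = H x* + g = (0, 0).
Eigenvalues of H: 5, 5.
Both eigenvalues > 0, so H is positive definite -> x* is a strict local min.

min


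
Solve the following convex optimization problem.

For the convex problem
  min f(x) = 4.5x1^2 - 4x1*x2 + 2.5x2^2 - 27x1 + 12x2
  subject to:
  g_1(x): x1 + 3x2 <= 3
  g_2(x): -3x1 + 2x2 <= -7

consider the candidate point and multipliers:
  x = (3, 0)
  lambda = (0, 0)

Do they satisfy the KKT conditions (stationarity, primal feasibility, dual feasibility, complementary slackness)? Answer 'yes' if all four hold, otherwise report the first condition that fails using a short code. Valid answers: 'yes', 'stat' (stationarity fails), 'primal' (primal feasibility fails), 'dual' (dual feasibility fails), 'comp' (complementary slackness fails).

Gradient of f: grad f(x) = Q x + c = (0, 0)
Constraint values g_i(x) = a_i^T x - b_i:
  g_1((3, 0)) = 0
  g_2((3, 0)) = -2
Stationarity residual: grad f(x) + sum_i lambda_i a_i = (0, 0)
  -> stationarity OK
Primal feasibility (all g_i <= 0): OK
Dual feasibility (all lambda_i >= 0): OK
Complementary slackness (lambda_i * g_i(x) = 0 for all i): OK

Verdict: yes, KKT holds.

yes


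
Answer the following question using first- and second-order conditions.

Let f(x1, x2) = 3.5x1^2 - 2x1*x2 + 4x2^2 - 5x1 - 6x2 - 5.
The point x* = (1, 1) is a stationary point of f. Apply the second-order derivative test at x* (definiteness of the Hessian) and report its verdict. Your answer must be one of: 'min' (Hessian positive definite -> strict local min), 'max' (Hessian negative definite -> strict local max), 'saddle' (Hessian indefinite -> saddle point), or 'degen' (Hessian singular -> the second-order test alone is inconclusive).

Compute the Hessian H = grad^2 f:
  H = [[7, -2], [-2, 8]]
Verify stationarity: grad f(x*) = H x* + g = (0, 0).
Eigenvalues of H: 5.4384, 9.5616.
Both eigenvalues > 0, so H is positive definite -> x* is a strict local min.

min


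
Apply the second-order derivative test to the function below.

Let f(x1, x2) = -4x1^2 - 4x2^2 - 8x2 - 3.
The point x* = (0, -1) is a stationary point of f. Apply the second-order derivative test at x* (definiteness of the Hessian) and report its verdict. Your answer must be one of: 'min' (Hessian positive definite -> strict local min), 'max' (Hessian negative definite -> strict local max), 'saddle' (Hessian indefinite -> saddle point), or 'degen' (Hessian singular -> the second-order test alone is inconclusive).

Compute the Hessian H = grad^2 f:
  H = [[-8, 0], [0, -8]]
Verify stationarity: grad f(x*) = H x* + g = (0, 0).
Eigenvalues of H: -8, -8.
Both eigenvalues < 0, so H is negative definite -> x* is a strict local max.

max


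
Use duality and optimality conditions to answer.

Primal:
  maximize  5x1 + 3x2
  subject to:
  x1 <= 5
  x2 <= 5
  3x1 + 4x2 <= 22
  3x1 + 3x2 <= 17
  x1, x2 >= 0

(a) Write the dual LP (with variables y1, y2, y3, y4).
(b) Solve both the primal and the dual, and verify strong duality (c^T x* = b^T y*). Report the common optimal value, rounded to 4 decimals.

The standard primal-dual pair for 'max c^T x s.t. A x <= b, x >= 0' is:
  Dual:  min b^T y  s.t.  A^T y >= c,  y >= 0.

So the dual LP is:
  minimize  5y1 + 5y2 + 22y3 + 17y4
  subject to:
    y1 + 3y3 + 3y4 >= 5
    y2 + 4y3 + 3y4 >= 3
    y1, y2, y3, y4 >= 0

Solving the primal: x* = (5, 0.6667).
  primal value c^T x* = 27.
Solving the dual: y* = (2, 0, 0, 1).
  dual value b^T y* = 27.
Strong duality: c^T x* = b^T y*. Confirmed.

27


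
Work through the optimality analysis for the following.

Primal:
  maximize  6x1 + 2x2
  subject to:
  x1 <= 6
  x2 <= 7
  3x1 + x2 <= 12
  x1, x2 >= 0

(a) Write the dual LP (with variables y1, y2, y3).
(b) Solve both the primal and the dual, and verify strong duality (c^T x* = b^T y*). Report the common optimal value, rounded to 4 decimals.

The standard primal-dual pair for 'max c^T x s.t. A x <= b, x >= 0' is:
  Dual:  min b^T y  s.t.  A^T y >= c,  y >= 0.

So the dual LP is:
  minimize  6y1 + 7y2 + 12y3
  subject to:
    y1 + 3y3 >= 6
    y2 + y3 >= 2
    y1, y2, y3 >= 0

Solving the primal: x* = (4, 0).
  primal value c^T x* = 24.
Solving the dual: y* = (0, 0, 2).
  dual value b^T y* = 24.
Strong duality: c^T x* = b^T y*. Confirmed.

24


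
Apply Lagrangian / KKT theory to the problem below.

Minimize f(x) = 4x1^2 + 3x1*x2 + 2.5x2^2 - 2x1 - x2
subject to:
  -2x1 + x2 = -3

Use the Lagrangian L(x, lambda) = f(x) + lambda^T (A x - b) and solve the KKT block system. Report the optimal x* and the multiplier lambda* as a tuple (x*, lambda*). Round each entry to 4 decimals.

Form the Lagrangian:
  L(x, lambda) = (1/2) x^T Q x + c^T x + lambda^T (A x - b)
Stationarity (grad_x L = 0): Q x + c + A^T lambda = 0.
Primal feasibility: A x = b.

This gives the KKT block system:
  [ Q   A^T ] [ x     ]   [-c ]
  [ A    0  ] [ lambda ] = [ b ]

Solving the linear system:
  x*      = (1.075, -0.85)
  lambda* = (2.025)
  f(x*)   = 2.3875

x* = (1.075, -0.85), lambda* = (2.025)


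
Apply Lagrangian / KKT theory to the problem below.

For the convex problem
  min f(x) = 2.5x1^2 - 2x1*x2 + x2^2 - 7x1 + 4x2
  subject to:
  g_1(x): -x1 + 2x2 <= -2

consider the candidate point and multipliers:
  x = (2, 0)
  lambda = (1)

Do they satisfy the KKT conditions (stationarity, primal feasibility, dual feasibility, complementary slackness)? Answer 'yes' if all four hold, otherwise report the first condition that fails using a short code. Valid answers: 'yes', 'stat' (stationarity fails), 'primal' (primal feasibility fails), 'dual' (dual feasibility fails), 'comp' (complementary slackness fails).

Gradient of f: grad f(x) = Q x + c = (3, 0)
Constraint values g_i(x) = a_i^T x - b_i:
  g_1((2, 0)) = 0
Stationarity residual: grad f(x) + sum_i lambda_i a_i = (2, 2)
  -> stationarity FAILS
Primal feasibility (all g_i <= 0): OK
Dual feasibility (all lambda_i >= 0): OK
Complementary slackness (lambda_i * g_i(x) = 0 for all i): OK

Verdict: the first failing condition is stationarity -> stat.

stat


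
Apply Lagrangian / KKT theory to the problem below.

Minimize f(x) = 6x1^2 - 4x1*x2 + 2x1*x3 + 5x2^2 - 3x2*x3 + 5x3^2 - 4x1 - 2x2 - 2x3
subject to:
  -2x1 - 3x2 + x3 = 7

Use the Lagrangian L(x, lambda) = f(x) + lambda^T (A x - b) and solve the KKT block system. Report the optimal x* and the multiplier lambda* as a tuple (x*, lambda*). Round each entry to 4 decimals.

Form the Lagrangian:
  L(x, lambda) = (1/2) x^T Q x + c^T x + lambda^T (A x - b)
Stationarity (grad_x L = 0): Q x + c + A^T lambda = 0.
Primal feasibility: A x = b.

This gives the KKT block system:
  [ Q   A^T ] [ x     ]   [-c ]
  [ A    0  ] [ lambda ] = [ b ]

Solving the linear system:
  x*      = (-1.0291, -1.5045, 0.4283)
  lambda* = (-4.7377)
  f(x*)   = 19.7164

x* = (-1.0291, -1.5045, 0.4283), lambda* = (-4.7377)


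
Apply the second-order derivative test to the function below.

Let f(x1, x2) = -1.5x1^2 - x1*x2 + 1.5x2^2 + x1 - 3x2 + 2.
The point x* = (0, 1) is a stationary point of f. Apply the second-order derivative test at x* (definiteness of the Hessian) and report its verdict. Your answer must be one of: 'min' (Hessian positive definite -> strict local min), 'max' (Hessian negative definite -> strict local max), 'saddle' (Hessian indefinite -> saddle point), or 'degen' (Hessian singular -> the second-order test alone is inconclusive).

Compute the Hessian H = grad^2 f:
  H = [[-3, -1], [-1, 3]]
Verify stationarity: grad f(x*) = H x* + g = (0, 0).
Eigenvalues of H: -3.1623, 3.1623.
Eigenvalues have mixed signs, so H is indefinite -> x* is a saddle point.

saddle


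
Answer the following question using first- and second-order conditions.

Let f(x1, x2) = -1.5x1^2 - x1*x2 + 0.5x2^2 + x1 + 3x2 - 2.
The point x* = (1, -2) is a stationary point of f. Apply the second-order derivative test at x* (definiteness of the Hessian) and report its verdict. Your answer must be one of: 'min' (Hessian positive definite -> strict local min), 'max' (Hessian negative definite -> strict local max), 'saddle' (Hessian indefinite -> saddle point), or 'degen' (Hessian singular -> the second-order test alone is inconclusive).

Compute the Hessian H = grad^2 f:
  H = [[-3, -1], [-1, 1]]
Verify stationarity: grad f(x*) = H x* + g = (0, 0).
Eigenvalues of H: -3.2361, 1.2361.
Eigenvalues have mixed signs, so H is indefinite -> x* is a saddle point.

saddle


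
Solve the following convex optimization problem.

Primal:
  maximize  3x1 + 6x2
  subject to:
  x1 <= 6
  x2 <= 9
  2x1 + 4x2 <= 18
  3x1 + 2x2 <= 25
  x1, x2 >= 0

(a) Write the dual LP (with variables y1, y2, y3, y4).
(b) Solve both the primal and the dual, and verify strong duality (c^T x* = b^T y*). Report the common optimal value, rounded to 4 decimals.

The standard primal-dual pair for 'max c^T x s.t. A x <= b, x >= 0' is:
  Dual:  min b^T y  s.t.  A^T y >= c,  y >= 0.

So the dual LP is:
  minimize  6y1 + 9y2 + 18y3 + 25y4
  subject to:
    y1 + 2y3 + 3y4 >= 3
    y2 + 4y3 + 2y4 >= 6
    y1, y2, y3, y4 >= 0

Solving the primal: x* = (6, 1.5).
  primal value c^T x* = 27.
Solving the dual: y* = (0, 0, 1.5, 0).
  dual value b^T y* = 27.
Strong duality: c^T x* = b^T y*. Confirmed.

27


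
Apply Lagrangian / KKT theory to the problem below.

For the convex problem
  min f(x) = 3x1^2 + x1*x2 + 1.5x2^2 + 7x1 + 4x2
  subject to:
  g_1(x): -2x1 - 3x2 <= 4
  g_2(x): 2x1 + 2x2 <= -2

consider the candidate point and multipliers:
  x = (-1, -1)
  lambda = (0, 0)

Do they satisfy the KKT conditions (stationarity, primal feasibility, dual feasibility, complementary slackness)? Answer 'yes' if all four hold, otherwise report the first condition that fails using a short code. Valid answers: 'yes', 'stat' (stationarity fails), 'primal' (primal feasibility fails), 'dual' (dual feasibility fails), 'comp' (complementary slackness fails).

Gradient of f: grad f(x) = Q x + c = (0, 0)
Constraint values g_i(x) = a_i^T x - b_i:
  g_1((-1, -1)) = 1
  g_2((-1, -1)) = -2
Stationarity residual: grad f(x) + sum_i lambda_i a_i = (0, 0)
  -> stationarity OK
Primal feasibility (all g_i <= 0): FAILS
Dual feasibility (all lambda_i >= 0): OK
Complementary slackness (lambda_i * g_i(x) = 0 for all i): OK

Verdict: the first failing condition is primal_feasibility -> primal.

primal


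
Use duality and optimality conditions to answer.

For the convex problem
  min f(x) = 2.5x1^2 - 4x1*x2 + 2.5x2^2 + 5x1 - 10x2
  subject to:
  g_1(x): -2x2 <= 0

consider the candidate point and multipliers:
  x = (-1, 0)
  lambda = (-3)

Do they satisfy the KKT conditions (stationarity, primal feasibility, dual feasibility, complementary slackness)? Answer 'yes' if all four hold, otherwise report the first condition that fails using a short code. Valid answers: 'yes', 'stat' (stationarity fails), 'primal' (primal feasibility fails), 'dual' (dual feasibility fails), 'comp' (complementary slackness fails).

Gradient of f: grad f(x) = Q x + c = (0, -6)
Constraint values g_i(x) = a_i^T x - b_i:
  g_1((-1, 0)) = 0
Stationarity residual: grad f(x) + sum_i lambda_i a_i = (0, 0)
  -> stationarity OK
Primal feasibility (all g_i <= 0): OK
Dual feasibility (all lambda_i >= 0): FAILS
Complementary slackness (lambda_i * g_i(x) = 0 for all i): OK

Verdict: the first failing condition is dual_feasibility -> dual.

dual


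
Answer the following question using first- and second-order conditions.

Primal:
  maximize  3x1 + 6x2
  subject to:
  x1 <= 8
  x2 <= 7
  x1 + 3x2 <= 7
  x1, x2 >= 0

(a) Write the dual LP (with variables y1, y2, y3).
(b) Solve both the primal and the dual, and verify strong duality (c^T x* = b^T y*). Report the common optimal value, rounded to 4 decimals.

The standard primal-dual pair for 'max c^T x s.t. A x <= b, x >= 0' is:
  Dual:  min b^T y  s.t.  A^T y >= c,  y >= 0.

So the dual LP is:
  minimize  8y1 + 7y2 + 7y3
  subject to:
    y1 + y3 >= 3
    y2 + 3y3 >= 6
    y1, y2, y3 >= 0

Solving the primal: x* = (7, 0).
  primal value c^T x* = 21.
Solving the dual: y* = (0, 0, 3).
  dual value b^T y* = 21.
Strong duality: c^T x* = b^T y*. Confirmed.

21


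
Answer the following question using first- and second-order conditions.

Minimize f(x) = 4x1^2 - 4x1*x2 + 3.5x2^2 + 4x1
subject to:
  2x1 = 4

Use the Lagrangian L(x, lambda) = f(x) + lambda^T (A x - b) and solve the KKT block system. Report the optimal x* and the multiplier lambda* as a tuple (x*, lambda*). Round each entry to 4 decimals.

Form the Lagrangian:
  L(x, lambda) = (1/2) x^T Q x + c^T x + lambda^T (A x - b)
Stationarity (grad_x L = 0): Q x + c + A^T lambda = 0.
Primal feasibility: A x = b.

This gives the KKT block system:
  [ Q   A^T ] [ x     ]   [-c ]
  [ A    0  ] [ lambda ] = [ b ]

Solving the linear system:
  x*      = (2, 1.1429)
  lambda* = (-7.7143)
  f(x*)   = 19.4286

x* = (2, 1.1429), lambda* = (-7.7143)


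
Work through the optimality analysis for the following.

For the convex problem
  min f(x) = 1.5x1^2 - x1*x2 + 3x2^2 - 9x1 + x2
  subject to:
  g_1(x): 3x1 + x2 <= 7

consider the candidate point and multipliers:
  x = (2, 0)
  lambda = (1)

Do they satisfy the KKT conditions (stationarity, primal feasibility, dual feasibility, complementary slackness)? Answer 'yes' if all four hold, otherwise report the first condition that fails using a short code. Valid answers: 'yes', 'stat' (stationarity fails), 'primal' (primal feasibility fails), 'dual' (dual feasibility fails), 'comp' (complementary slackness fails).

Gradient of f: grad f(x) = Q x + c = (-3, -1)
Constraint values g_i(x) = a_i^T x - b_i:
  g_1((2, 0)) = -1
Stationarity residual: grad f(x) + sum_i lambda_i a_i = (0, 0)
  -> stationarity OK
Primal feasibility (all g_i <= 0): OK
Dual feasibility (all lambda_i >= 0): OK
Complementary slackness (lambda_i * g_i(x) = 0 for all i): FAILS

Verdict: the first failing condition is complementary_slackness -> comp.

comp


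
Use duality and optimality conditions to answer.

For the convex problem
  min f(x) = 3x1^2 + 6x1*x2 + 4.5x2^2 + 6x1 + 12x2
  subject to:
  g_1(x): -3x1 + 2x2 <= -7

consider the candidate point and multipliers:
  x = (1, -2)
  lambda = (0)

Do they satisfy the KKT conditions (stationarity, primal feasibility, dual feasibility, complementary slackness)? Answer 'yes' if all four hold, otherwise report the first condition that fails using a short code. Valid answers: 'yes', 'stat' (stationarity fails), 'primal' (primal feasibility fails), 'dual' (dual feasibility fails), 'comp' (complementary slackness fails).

Gradient of f: grad f(x) = Q x + c = (0, 0)
Constraint values g_i(x) = a_i^T x - b_i:
  g_1((1, -2)) = 0
Stationarity residual: grad f(x) + sum_i lambda_i a_i = (0, 0)
  -> stationarity OK
Primal feasibility (all g_i <= 0): OK
Dual feasibility (all lambda_i >= 0): OK
Complementary slackness (lambda_i * g_i(x) = 0 for all i): OK

Verdict: yes, KKT holds.

yes


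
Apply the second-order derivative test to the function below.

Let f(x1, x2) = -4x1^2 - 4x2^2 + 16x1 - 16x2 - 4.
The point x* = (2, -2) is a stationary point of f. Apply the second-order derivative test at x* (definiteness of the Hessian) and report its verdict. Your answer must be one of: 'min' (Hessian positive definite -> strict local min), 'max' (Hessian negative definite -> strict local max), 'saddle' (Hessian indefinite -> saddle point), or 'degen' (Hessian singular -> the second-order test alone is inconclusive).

Compute the Hessian H = grad^2 f:
  H = [[-8, 0], [0, -8]]
Verify stationarity: grad f(x*) = H x* + g = (0, 0).
Eigenvalues of H: -8, -8.
Both eigenvalues < 0, so H is negative definite -> x* is a strict local max.

max


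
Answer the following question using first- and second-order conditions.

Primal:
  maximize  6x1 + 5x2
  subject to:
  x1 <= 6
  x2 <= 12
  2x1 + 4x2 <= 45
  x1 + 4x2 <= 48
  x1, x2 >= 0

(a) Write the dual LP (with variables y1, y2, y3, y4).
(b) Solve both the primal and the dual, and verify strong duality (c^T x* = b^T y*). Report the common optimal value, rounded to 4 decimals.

The standard primal-dual pair for 'max c^T x s.t. A x <= b, x >= 0' is:
  Dual:  min b^T y  s.t.  A^T y >= c,  y >= 0.

So the dual LP is:
  minimize  6y1 + 12y2 + 45y3 + 48y4
  subject to:
    y1 + 2y3 + y4 >= 6
    y2 + 4y3 + 4y4 >= 5
    y1, y2, y3, y4 >= 0

Solving the primal: x* = (6, 8.25).
  primal value c^T x* = 77.25.
Solving the dual: y* = (3.5, 0, 1.25, 0).
  dual value b^T y* = 77.25.
Strong duality: c^T x* = b^T y*. Confirmed.

77.25


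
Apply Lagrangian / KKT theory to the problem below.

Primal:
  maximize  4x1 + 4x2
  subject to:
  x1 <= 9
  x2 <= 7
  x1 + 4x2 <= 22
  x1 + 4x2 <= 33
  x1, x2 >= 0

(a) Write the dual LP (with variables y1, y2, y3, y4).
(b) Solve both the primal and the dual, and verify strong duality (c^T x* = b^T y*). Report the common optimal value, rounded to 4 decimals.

The standard primal-dual pair for 'max c^T x s.t. A x <= b, x >= 0' is:
  Dual:  min b^T y  s.t.  A^T y >= c,  y >= 0.

So the dual LP is:
  minimize  9y1 + 7y2 + 22y3 + 33y4
  subject to:
    y1 + y3 + y4 >= 4
    y2 + 4y3 + 4y4 >= 4
    y1, y2, y3, y4 >= 0

Solving the primal: x* = (9, 3.25).
  primal value c^T x* = 49.
Solving the dual: y* = (3, 0, 1, 0).
  dual value b^T y* = 49.
Strong duality: c^T x* = b^T y*. Confirmed.

49


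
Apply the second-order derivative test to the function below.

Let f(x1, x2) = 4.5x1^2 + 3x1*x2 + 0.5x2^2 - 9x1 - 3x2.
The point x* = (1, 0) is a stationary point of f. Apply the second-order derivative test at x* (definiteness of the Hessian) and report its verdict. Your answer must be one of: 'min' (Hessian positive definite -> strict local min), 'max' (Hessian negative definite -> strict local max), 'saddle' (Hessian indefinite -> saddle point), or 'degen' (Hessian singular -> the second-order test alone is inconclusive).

Compute the Hessian H = grad^2 f:
  H = [[9, 3], [3, 1]]
Verify stationarity: grad f(x*) = H x* + g = (0, 0).
Eigenvalues of H: 0, 10.
H has a zero eigenvalue (singular; positive semidefinite but not definite), so H is neither positive definite, negative definite, nor indefinite. The second-order test alone is inconclusive -> degen.
(Indeed, f is constant along the null direction of H through x*, so x* is not a strict local extremum.)

degen


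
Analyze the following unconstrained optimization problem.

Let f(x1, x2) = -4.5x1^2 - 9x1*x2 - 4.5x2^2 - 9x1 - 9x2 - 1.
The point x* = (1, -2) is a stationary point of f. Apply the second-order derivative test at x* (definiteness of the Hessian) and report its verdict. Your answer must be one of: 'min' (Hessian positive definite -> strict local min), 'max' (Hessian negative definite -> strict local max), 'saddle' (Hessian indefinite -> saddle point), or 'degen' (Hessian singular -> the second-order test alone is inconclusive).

Compute the Hessian H = grad^2 f:
  H = [[-9, -9], [-9, -9]]
Verify stationarity: grad f(x*) = H x* + g = (0, 0).
Eigenvalues of H: -18, 0.
H has a zero eigenvalue (singular; negative semidefinite but not definite), so H is neither positive definite, negative definite, nor indefinite. The second-order test alone is inconclusive -> degen.
(Indeed, f is constant along the null direction of H through x*, so x* is not a strict local extremum.)

degen


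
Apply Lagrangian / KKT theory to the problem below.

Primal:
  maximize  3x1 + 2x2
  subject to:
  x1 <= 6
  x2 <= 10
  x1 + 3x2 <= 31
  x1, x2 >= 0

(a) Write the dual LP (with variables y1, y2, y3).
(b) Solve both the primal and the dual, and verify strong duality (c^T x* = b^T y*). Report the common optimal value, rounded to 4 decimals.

The standard primal-dual pair for 'max c^T x s.t. A x <= b, x >= 0' is:
  Dual:  min b^T y  s.t.  A^T y >= c,  y >= 0.

So the dual LP is:
  minimize  6y1 + 10y2 + 31y3
  subject to:
    y1 + y3 >= 3
    y2 + 3y3 >= 2
    y1, y2, y3 >= 0

Solving the primal: x* = (6, 8.3333).
  primal value c^T x* = 34.6667.
Solving the dual: y* = (2.3333, 0, 0.6667).
  dual value b^T y* = 34.6667.
Strong duality: c^T x* = b^T y*. Confirmed.

34.6667


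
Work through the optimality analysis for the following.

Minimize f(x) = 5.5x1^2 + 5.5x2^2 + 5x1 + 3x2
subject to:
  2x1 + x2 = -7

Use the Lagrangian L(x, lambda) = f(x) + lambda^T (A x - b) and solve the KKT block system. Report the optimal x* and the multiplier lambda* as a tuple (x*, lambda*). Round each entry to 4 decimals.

Form the Lagrangian:
  L(x, lambda) = (1/2) x^T Q x + c^T x + lambda^T (A x - b)
Stationarity (grad_x L = 0): Q x + c + A^T lambda = 0.
Primal feasibility: A x = b.

This gives the KKT block system:
  [ Q   A^T ] [ x     ]   [-c ]
  [ A    0  ] [ lambda ] = [ b ]

Solving the linear system:
  x*      = (-2.7818, -1.4364)
  lambda* = (12.8)
  f(x*)   = 35.6909

x* = (-2.7818, -1.4364), lambda* = (12.8)


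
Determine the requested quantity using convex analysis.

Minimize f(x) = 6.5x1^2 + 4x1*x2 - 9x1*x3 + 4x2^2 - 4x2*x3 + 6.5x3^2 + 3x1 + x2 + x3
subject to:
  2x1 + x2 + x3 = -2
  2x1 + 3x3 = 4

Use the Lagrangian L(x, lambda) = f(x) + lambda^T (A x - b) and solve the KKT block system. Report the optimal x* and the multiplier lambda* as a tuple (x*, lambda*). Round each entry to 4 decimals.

Form the Lagrangian:
  L(x, lambda) = (1/2) x^T Q x + c^T x + lambda^T (A x - b)
Stationarity (grad_x L = 0): Q x + c + A^T lambda = 0.
Primal feasibility: A x = b.

This gives the KKT block system:
  [ Q   A^T ] [ x     ]   [-c ]
  [ A    0  ] [ lambda ] = [ b ]

Solving the linear system:
  x*      = (0.0776, -3.4367, 1.2816)
  lambda* = (31.3102, -20.6735)
  f(x*)   = 71.6959

x* = (0.0776, -3.4367, 1.2816), lambda* = (31.3102, -20.6735)


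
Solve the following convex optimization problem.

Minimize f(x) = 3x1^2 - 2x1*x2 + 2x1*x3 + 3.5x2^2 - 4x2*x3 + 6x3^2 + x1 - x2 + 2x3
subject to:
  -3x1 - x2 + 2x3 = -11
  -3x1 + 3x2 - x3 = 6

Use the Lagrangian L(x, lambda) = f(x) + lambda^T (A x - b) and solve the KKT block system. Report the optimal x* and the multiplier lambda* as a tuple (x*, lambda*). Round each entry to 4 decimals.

Form the Lagrangian:
  L(x, lambda) = (1/2) x^T Q x + c^T x + lambda^T (A x - b)
Stationarity (grad_x L = 0): Q x + c + A^T lambda = 0.
Primal feasibility: A x = b.

This gives the KKT block system:
  [ Q   A^T ] [ x     ]   [-c ]
  [ A    0  ] [ lambda ] = [ b ]

Solving the linear system:
  x*      = (1.8775, 3.5795, -0.894)
  lambda* = (6.7989, -5.6929)
  f(x*)   = 52.7276

x* = (1.8775, 3.5795, -0.894), lambda* = (6.7989, -5.6929)


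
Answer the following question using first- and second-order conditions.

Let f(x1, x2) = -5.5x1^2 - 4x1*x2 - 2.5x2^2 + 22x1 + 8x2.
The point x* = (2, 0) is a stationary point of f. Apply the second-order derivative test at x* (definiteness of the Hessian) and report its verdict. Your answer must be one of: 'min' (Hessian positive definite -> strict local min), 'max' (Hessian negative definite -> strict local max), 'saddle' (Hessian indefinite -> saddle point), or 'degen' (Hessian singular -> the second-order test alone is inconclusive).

Compute the Hessian H = grad^2 f:
  H = [[-11, -4], [-4, -5]]
Verify stationarity: grad f(x*) = H x* + g = (0, 0).
Eigenvalues of H: -13, -3.
Both eigenvalues < 0, so H is negative definite -> x* is a strict local max.

max


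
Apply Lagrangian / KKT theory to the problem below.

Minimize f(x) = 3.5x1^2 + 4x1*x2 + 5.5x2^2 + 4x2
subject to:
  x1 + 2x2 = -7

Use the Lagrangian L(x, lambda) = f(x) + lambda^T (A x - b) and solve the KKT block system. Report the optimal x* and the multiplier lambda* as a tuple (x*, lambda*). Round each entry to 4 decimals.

Form the Lagrangian:
  L(x, lambda) = (1/2) x^T Q x + c^T x + lambda^T (A x - b)
Stationarity (grad_x L = 0): Q x + c + A^T lambda = 0.
Primal feasibility: A x = b.

This gives the KKT block system:
  [ Q   A^T ] [ x     ]   [-c ]
  [ A    0  ] [ lambda ] = [ b ]

Solving the linear system:
  x*      = (-0.5652, -3.2174)
  lambda* = (16.8261)
  f(x*)   = 52.4565

x* = (-0.5652, -3.2174), lambda* = (16.8261)


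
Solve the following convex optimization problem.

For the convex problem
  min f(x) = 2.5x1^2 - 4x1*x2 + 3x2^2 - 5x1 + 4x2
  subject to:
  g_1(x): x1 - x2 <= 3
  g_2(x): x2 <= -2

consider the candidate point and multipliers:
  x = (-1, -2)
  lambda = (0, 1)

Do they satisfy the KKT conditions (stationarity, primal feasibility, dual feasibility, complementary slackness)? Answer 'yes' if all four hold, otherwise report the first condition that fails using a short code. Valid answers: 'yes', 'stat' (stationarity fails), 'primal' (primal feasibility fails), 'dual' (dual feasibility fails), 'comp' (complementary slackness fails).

Gradient of f: grad f(x) = Q x + c = (-2, -4)
Constraint values g_i(x) = a_i^T x - b_i:
  g_1((-1, -2)) = -2
  g_2((-1, -2)) = 0
Stationarity residual: grad f(x) + sum_i lambda_i a_i = (-2, -3)
  -> stationarity FAILS
Primal feasibility (all g_i <= 0): OK
Dual feasibility (all lambda_i >= 0): OK
Complementary slackness (lambda_i * g_i(x) = 0 for all i): OK

Verdict: the first failing condition is stationarity -> stat.

stat


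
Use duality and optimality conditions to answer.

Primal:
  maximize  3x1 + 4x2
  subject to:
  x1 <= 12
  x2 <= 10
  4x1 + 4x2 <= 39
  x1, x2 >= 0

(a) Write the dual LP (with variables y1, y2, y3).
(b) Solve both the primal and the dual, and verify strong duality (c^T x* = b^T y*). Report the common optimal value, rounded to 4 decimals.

The standard primal-dual pair for 'max c^T x s.t. A x <= b, x >= 0' is:
  Dual:  min b^T y  s.t.  A^T y >= c,  y >= 0.

So the dual LP is:
  minimize  12y1 + 10y2 + 39y3
  subject to:
    y1 + 4y3 >= 3
    y2 + 4y3 >= 4
    y1, y2, y3 >= 0

Solving the primal: x* = (0, 9.75).
  primal value c^T x* = 39.
Solving the dual: y* = (0, 0, 1).
  dual value b^T y* = 39.
Strong duality: c^T x* = b^T y*. Confirmed.

39


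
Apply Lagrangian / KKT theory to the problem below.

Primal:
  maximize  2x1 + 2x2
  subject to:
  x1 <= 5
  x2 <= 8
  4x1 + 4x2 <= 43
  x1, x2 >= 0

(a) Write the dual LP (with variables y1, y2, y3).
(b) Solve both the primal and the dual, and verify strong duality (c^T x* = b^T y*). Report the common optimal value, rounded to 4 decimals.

The standard primal-dual pair for 'max c^T x s.t. A x <= b, x >= 0' is:
  Dual:  min b^T y  s.t.  A^T y >= c,  y >= 0.

So the dual LP is:
  minimize  5y1 + 8y2 + 43y3
  subject to:
    y1 + 4y3 >= 2
    y2 + 4y3 >= 2
    y1, y2, y3 >= 0

Solving the primal: x* = (2.75, 8).
  primal value c^T x* = 21.5.
Solving the dual: y* = (0, 0, 0.5).
  dual value b^T y* = 21.5.
Strong duality: c^T x* = b^T y*. Confirmed.

21.5


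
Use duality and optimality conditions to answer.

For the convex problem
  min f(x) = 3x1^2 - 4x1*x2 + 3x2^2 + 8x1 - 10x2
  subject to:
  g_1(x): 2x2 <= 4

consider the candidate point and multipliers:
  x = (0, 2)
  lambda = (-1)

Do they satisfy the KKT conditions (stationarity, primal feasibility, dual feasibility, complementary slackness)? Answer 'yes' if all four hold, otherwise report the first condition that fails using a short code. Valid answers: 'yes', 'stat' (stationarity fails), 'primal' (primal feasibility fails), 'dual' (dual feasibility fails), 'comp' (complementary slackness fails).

Gradient of f: grad f(x) = Q x + c = (0, 2)
Constraint values g_i(x) = a_i^T x - b_i:
  g_1((0, 2)) = 0
Stationarity residual: grad f(x) + sum_i lambda_i a_i = (0, 0)
  -> stationarity OK
Primal feasibility (all g_i <= 0): OK
Dual feasibility (all lambda_i >= 0): FAILS
Complementary slackness (lambda_i * g_i(x) = 0 for all i): OK

Verdict: the first failing condition is dual_feasibility -> dual.

dual


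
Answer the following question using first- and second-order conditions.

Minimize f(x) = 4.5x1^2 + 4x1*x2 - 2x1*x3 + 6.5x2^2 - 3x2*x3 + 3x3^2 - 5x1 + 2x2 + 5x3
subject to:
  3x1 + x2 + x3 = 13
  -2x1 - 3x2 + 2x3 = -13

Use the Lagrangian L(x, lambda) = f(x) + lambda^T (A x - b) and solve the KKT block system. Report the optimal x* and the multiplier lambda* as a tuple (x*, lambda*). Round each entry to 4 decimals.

Form the Lagrangian:
  L(x, lambda) = (1/2) x^T Q x + c^T x + lambda^T (A x - b)
Stationarity (grad_x L = 0): Q x + c + A^T lambda = 0.
Primal feasibility: A x = b.

This gives the KKT block system:
  [ Q   A^T ] [ x     ]   [-c ]
  [ A    0  ] [ lambda ] = [ b ]

Solving the linear system:
  x*      = (4.2695, 0.9689, -0.7772)
  lambda* = (-6.9365, 9.0228)
  f(x*)   = 92.0874

x* = (4.2695, 0.9689, -0.7772), lambda* = (-6.9365, 9.0228)


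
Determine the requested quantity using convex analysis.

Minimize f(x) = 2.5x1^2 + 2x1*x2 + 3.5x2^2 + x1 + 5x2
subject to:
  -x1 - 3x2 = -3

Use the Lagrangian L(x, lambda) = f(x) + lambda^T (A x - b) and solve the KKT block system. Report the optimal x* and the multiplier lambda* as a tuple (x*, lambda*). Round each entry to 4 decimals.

Form the Lagrangian:
  L(x, lambda) = (1/2) x^T Q x + c^T x + lambda^T (A x - b)
Stationarity (grad_x L = 0): Q x + c + A^T lambda = 0.
Primal feasibility: A x = b.

This gives the KKT block system:
  [ Q   A^T ] [ x     ]   [-c ]
  [ A    0  ] [ lambda ] = [ b ]

Solving the linear system:
  x*      = (0.225, 0.925)
  lambda* = (3.975)
  f(x*)   = 8.3875

x* = (0.225, 0.925), lambda* = (3.975)
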